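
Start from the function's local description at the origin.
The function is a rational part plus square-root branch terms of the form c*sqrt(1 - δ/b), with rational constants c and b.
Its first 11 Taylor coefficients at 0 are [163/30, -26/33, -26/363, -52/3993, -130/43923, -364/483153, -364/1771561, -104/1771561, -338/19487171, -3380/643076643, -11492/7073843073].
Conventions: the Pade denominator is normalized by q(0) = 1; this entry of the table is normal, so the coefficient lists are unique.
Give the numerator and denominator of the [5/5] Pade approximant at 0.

The Pade approximant has numerator coefficients [163/30, -157/30, 302/165, -203/726, 139/7986, -133/439230]; denominator coefficients [1, -9/11, 28/121, -35/1331, 15/14641, -1/161051].

Taylor coefficients needed (read off): a_0 = 163/30, a_1 = -26/33, a_2 = -26/363, a_3 = -52/3993, a_4 = -130/43923, a_5 = -364/483153, a_6 = -364/1771561, a_7 = -104/1771561, a_8 = -338/19487171, a_9 = -3380/643076643, a_10 = -11492/7073843073.
Write the denominator as Q(δ) = 1 + q1*δ + q2*δ^2 + q3*δ^3 + q4*δ^4 + q5*δ^5. Requiring Q*f - P = O(δ^11) with deg P <= 5 kills the coefficients of δ^6..δ^10 in Q*f:
  δ^6: a_6 + q1*a_5 + q2*a_4 + q3*a_3 + q4*a_2 + q5*a_1 = 0, i.e. -364/1771561 + (-364/483153)*q1 + (-130/43923)*q2 + (-52/3993)*q3 + (-26/363)*q4 + (-26/33)*q5 = 0.
  δ^7: a_7 + q1*a_6 + q2*a_5 + q3*a_4 + q4*a_3 + q5*a_2 = 0, i.e. -104/1771561 + (-364/1771561)*q1 + (-364/483153)*q2 + (-130/43923)*q3 + (-52/3993)*q4 + (-26/363)*q5 = 0.
  δ^8: a_8 + q1*a_7 + q2*a_6 + q3*a_5 + q4*a_4 + q5*a_3 = 0, i.e. -338/19487171 + (-104/1771561)*q1 + (-364/1771561)*q2 + (-364/483153)*q3 + (-130/43923)*q4 + (-52/3993)*q5 = 0.
  δ^9: a_9 + q1*a_8 + q2*a_7 + q3*a_6 + q4*a_5 + q5*a_4 = 0, i.e. -3380/643076643 + (-338/19487171)*q1 + (-104/1771561)*q2 + (-364/1771561)*q3 + (-364/483153)*q4 + (-130/43923)*q5 = 0.
  δ^10: a_10 + q1*a_9 + q2*a_8 + q3*a_7 + q4*a_6 + q5*a_5 = 0, i.e. -11492/7073843073 + (-3380/643076643)*q1 + (-338/19487171)*q2 + (-104/1771561)*q3 + (-364/1771561)*q4 + (-364/483153)*q5 = 0.
Solving this linear system: q1 = -9/11, q2 = 28/121, q3 = -35/1331, q4 = 15/14641, q5 = -1/161051.
The numerator is Q*f truncated at degree 5: P0 = a_0 = 163/30; P1 = a_1 + q1*a_0 = -157/30; P2 = a_2 + q1*a_1 + q2*a_0 = 302/165; P3 = a_3 + q1*a_2 + q2*a_1 + q3*a_0 = -203/726; P4 = a_4 + q1*a_3 + q2*a_2 + q3*a_1 + q4*a_0 = 139/7986; P5 = a_5 + q1*a_4 + q2*a_3 + q3*a_2 + q4*a_1 + q5*a_0 = -133/439230.


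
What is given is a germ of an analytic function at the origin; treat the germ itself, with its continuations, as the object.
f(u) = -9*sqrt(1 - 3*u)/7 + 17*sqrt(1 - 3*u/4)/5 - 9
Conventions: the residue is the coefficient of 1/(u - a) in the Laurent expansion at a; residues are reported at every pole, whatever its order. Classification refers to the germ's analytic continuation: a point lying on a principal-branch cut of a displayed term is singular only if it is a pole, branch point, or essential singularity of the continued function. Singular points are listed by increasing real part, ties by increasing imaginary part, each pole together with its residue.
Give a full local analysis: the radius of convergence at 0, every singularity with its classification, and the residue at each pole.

Radius of convergence at 0: 1/3.
At 1/3: an algebraic (square-root) branch point.
At 4/3: an algebraic (square-root) branch point.

Branch term (-9/7)*sqrt(1 - u/(1/3)): its argument vanishes at u = 1/3, a square-root branch point, modulus 1/3.
Branch term (17/5)*sqrt(1 - u/(4/3)): its argument vanishes at u = 4/3, a square-root branch point, modulus 4/3.
The radius of convergence is the smallest modulus among the singular points: 1/3.
List the singular points by increasing real part (a conjugate pair: the negative imaginary part first).


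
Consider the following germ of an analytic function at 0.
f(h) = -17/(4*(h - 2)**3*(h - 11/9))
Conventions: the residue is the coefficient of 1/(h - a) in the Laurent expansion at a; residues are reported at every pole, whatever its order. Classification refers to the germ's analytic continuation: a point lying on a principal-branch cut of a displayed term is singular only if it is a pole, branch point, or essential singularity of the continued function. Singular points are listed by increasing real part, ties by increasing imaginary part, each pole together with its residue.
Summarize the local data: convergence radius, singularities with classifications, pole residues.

Denominator factor (h - 11/9): pole of order 1 at 11/9, modulus 11/9.
Denominator factor (h - 2)^3: pole of order 3 at 2, modulus 2.
The radius of convergence is the smallest modulus among the singular points: 11/9.
At the order-1 pole 11/9 set g(h) = (h - (11/9))*f(h) = -17/(4*(h - 2)**3).
Simple pole: residue = g(a) at a = 11/9, which is 12393/1372.
At the order-3 pole 2 set g(h) = (h - (2))^3*f(h) = -17/(4*(h - 11/9)).
Order-3 pole: residue = g''(a)/2; g''(2) = -12393/686, so the residue is -12393/1372.
List the singular points by increasing real part (a conjugate pair: the negative imaginary part first).

Radius of convergence at 0: 11/9.
At 11/9: a pole of order 1; residue 12393/1372.
At 2: a pole of order 3; residue -12393/1372.


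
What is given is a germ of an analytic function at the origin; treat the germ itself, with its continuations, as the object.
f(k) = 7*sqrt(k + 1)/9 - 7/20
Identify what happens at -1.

The point is an algebraic (square-root) branch point.

The term (7/9)*sqrt(1 - k/(-1)) has argument 1 - -1/(-1) = 0 at -1: a square-root (algebraic, two-sheeted) branch point; the remaining terms are analytic or single-valued there.


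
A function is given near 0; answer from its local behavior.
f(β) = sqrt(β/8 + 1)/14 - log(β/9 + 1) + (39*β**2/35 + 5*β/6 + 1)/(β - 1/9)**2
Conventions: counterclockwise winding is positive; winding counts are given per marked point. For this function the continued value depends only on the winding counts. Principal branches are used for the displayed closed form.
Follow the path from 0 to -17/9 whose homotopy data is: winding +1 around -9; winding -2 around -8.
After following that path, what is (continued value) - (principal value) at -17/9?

The rational part is single-valued and drops out of the difference; each branch term changes only by its own monodromy.
(-1)*log(1 - β/(-9)): each positive loop around -9 adds 2*pi*i to the log, so winding +1 contributes (-1)*(1)*2*pi*i = -(2)*pi*i.
(1/14)*sqrt(1 - β/(-8)): winding -2 is even, the square root returns to the same sheet, contribution 0.
Summing the contributions at β = -17/9 gives -(2)*pi*i.

Continued minus principal equals -(2)*pi*i.


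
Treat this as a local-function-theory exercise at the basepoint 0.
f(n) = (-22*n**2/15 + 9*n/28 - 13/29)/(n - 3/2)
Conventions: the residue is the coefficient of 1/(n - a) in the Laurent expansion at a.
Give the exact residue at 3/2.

The residue is -26521/8120.

At the order-1 pole 3/2 set g(n) = (n - (3/2))*f(n) = -22*n**2/15 + 9*n/28 - 13/29.
Simple pole: residue = g(a) at a = 3/2, which is -26521/8120.


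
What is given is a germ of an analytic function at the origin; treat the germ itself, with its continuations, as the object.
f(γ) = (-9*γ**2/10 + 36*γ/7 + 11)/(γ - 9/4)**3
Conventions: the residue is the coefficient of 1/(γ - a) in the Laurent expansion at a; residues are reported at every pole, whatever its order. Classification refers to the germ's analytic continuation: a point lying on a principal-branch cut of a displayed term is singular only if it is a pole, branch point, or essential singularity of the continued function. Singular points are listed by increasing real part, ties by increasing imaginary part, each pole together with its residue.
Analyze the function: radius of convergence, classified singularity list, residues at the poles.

Radius of convergence at 0: 9/4.
At 9/4: a pole of order 3; residue -9/10.

Denominator factor (γ - 9/4)^3: pole of order 3 at 9/4, modulus 9/4.
The radius of convergence is the smallest modulus among the singular points: 9/4.
At the order-3 pole 9/4 set g(γ) = (γ - (9/4))^3*f(γ) = -9*γ**2/10 + 36*γ/7 + 11.
Order-3 pole: residue = g''(a)/2; g''(9/4) = -9/5, so the residue is -9/10.


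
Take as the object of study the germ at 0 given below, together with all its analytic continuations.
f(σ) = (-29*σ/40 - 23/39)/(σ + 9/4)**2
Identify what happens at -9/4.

The point is a pole of order 2.

The denominator factor σ + 9/4 vanishes at -9/4 and appears to the power 2; the numerator there equals 6499/6240, nonzero, and no other factor vanishes.
Hence a pole whose order is the multiplicity, 2.


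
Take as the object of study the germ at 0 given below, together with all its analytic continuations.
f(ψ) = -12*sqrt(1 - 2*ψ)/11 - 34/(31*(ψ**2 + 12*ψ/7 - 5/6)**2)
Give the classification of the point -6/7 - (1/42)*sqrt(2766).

The denominator factor ψ**2 + 12*ψ/7 - 5/6 vanishes at -6/7 - (1/42)*sqrt(2766) and appears to the power 2; the numerator there equals -34/31, nonzero, and no other factor vanishes.
The branch terms are analytic at this point.
Hence a pole whose order is the multiplicity, 2.

The point is a pole of order 2.


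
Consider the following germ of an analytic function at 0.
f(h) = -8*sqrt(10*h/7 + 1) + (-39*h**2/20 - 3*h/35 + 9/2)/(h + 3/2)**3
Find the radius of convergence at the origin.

Denominator factor (h + 3/2)^3: pole of order 3 at -3/2, modulus 3/2.
Branch term (-8)*sqrt(1 - h/(-7/10)): its argument vanishes at h = -7/10, a square-root branch point, modulus 7/10.
The radius of convergence is the smallest modulus among the singular points: 7/10.

The radius of convergence is 7/10.


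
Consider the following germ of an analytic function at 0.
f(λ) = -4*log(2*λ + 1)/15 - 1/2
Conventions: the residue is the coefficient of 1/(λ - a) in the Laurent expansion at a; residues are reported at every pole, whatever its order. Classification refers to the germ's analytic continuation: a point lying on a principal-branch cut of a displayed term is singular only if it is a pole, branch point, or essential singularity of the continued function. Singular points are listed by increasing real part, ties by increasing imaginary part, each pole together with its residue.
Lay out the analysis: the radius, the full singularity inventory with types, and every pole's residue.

Branch term (-4/15)*log(1 - λ/(-1/2)): its argument vanishes at λ = -1/2, a logarithmic branch point, modulus 1/2.
The radius of convergence is the smallest modulus among the singular points: 1/2.

Radius of convergence at 0: 1/2.
At -1/2: a logarithmic branch point.


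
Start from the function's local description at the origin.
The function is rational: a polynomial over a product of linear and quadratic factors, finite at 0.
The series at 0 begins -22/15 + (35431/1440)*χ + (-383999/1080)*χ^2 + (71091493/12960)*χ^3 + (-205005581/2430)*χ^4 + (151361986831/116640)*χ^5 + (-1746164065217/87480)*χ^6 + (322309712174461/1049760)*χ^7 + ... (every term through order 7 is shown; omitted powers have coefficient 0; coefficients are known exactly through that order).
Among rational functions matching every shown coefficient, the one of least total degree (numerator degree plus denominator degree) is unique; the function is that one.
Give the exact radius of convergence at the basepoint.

No rational of total degree below 4 reproduces all 8 coefficients; solving the [2/2] Pade equations on them gives f(χ) = (-39*χ**2/20 - 9*χ/32 + 2/15)/(χ**2 - 4*χ/3 - 1/11), whose expansion matches every shown term.
Denominator factor (χ**2 - 4*χ/3 - 1/11): discriminant 212/99, real irrational roots 2/3 + (1/33)*sqrt(583) and 2/3 - (1/33)*sqrt(583); poles of order 1, moduli 2/3 + (1/33)*sqrt(583) and -2/3 + (1/33)*sqrt(583).
The radius of convergence is the smallest modulus among the singular points: -2/3 + (1/33)*sqrt(583).

The radius of convergence is -2/3 + (1/33)*sqrt(583).


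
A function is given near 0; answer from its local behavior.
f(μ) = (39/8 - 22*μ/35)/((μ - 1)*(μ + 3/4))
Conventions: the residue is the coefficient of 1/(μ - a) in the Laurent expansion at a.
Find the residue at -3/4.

At the order-1 pole -3/4 set g(μ) = (μ - (-3/4))*f(μ) = (39/8 - 22*μ/35)/(μ - 1).
Simple pole: residue = g(a) at a = -3/4, which is -1497/490.

The residue is -1497/490.


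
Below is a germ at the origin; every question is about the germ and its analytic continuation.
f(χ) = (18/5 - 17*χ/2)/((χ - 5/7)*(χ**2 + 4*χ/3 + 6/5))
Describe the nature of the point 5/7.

The point is a pole of order 1.

The denominator factor χ - 5/7 vanishes at 5/7 and appears to the power 1; the numerator there equals -173/70, nonzero, and no other factor vanishes.
Hence a pole whose order is the multiplicity, 1.


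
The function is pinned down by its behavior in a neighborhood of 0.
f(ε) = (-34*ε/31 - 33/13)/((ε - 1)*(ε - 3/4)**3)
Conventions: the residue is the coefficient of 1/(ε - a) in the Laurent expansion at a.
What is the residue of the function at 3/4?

At the order-3 pole 3/4 set g(ε) = (ε - (3/4))^3*f(ε) = (-34*ε/31 - 33/13)/(ε - 1).
Order-3 pole: residue = g''(a)/2; g''(3/4) = 187520/403, so the residue is 93760/403.

The residue is 93760/403.


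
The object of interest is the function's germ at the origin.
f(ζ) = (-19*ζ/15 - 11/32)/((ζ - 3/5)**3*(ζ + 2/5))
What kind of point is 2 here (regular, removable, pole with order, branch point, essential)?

Denominator factors: ζ + 2/5 = 12/5 at ζ = 2; ζ - 3/5 = 7/5 at ζ = 2 — none vanishes.
So the germ continues analytically to 2.

The point is a regular point.


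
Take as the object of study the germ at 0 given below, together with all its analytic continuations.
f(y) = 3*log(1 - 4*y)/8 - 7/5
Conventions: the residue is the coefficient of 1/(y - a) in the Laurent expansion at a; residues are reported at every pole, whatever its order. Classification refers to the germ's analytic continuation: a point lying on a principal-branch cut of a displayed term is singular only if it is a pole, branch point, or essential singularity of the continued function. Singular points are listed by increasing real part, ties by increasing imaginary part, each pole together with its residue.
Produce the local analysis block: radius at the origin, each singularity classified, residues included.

Branch term (3/8)*log(1 - y/(1/4)): its argument vanishes at y = 1/4, a logarithmic branch point, modulus 1/4.
The radius of convergence is the smallest modulus among the singular points: 1/4.

Radius of convergence at 0: 1/4.
At 1/4: a logarithmic branch point.


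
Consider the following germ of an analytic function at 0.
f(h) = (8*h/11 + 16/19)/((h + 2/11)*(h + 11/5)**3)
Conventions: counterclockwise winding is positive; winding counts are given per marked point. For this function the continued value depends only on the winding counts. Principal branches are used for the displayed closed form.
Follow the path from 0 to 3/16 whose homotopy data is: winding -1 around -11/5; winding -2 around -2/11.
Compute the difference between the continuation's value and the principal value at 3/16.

The function is rational, hence single-valued: continuing it around any pole returns the same value, so the difference is 0.

Continued minus principal equals 0.


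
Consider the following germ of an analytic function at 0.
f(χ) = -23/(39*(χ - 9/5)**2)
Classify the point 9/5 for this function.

The point is a pole of order 2.

The denominator factor χ - 9/5 vanishes at 9/5 and appears to the power 2; the numerator there equals -23/39, nonzero, and no other factor vanishes.
Hence a pole whose order is the multiplicity, 2.


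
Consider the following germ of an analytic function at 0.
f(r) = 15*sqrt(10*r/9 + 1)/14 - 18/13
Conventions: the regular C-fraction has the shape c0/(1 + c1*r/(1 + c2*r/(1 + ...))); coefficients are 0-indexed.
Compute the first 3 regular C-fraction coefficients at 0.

Taylor coefficients (expand at 0): a_0 = -57/182, a_1 = 25/42, a_2 = -125/756.
c0 = a_0 = -57/182. Peel one level at a time: if S = 1 + c*r/S' with S'(0) = 1, then c is the r-coefficient of S and S' = c*r/(S - 1).
S_1 = c0/f = 1 + (325/171)*r + (60125/19494)*r^2 + ...; c1 = 325/171.
S_2 = c1*r/(S_1 - 1) = 1 + (-185/114)*r + ...; c2 = -185/114.

The regular C-fraction coefficients are [-57/182, 325/171, -185/114].


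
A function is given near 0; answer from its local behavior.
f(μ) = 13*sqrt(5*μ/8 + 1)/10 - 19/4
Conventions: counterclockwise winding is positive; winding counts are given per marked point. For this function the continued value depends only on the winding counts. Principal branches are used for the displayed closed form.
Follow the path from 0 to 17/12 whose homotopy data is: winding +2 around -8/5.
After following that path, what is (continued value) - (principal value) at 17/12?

Continued minus principal equals 0.

The rational part is single-valued and drops out of the difference; each branch term changes only by its own monodromy.
(13/10)*sqrt(1 - μ/(-8/5)): winding +2 is even, the square root returns to the same sheet, contribution 0.
Summing the contributions at μ = 17/12 gives 0.


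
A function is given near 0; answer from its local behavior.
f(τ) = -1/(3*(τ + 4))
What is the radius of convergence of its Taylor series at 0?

The radius of convergence is 4.

Denominator factor (τ + 4): pole of order 1 at -4, modulus 4.
The radius of convergence is the smallest modulus among the singular points: 4.


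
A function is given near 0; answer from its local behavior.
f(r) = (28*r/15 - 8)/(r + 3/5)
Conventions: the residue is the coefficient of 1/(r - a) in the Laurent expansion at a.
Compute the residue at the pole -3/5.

At the order-1 pole -3/5 set g(r) = (r - (-3/5))*f(r) = 28*r/15 - 8.
Simple pole: residue = g(a) at a = -3/5, which is -228/25.

The residue is -228/25.


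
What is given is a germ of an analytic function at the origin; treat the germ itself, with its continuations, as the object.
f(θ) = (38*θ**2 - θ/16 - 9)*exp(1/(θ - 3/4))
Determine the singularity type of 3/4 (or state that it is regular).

The exponent 1/(θ - (3/4)) has a pole at 3/4, so exp(1/(θ - (3/4))) takes every nonzero value near it: an essential singularity (not a pole of any order).

The point is an essential singularity.


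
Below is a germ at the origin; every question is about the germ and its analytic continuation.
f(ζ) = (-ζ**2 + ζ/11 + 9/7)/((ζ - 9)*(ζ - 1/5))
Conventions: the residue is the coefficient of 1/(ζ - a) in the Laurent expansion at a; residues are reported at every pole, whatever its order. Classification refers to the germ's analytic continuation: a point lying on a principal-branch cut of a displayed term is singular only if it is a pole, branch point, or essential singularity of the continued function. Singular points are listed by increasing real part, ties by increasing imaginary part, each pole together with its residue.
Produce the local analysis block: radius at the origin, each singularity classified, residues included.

Denominator factor (ζ - 9): pole of order 1 at 9, modulus 9.
Denominator factor (ζ - 1/5): pole of order 1 at 1/5, modulus 1/5.
The radius of convergence is the smallest modulus among the singular points: 1/5.
At the order-1 pole 1/5 set g(ζ) = (ζ - (1/5))*f(ζ) = (-ζ**2 + ζ/11 + 9/7)/(ζ - 9).
Simple pole: residue = g(a) at a = 1/5, which is -2433/16940.
At the order-1 pole 9 set g(ζ) = (ζ - (9))*f(ζ) = (-ζ**2 + ζ/11 + 9/7)/(ζ - 1/5).
Simple pole: residue = g(a) at a = 9, which is -30375/3388.
List the singular points by increasing real part (a conjugate pair: the negative imaginary part first).

Radius of convergence at 0: 1/5.
At 1/5: a pole of order 1; residue -2433/16940.
At 9: a pole of order 1; residue -30375/3388.


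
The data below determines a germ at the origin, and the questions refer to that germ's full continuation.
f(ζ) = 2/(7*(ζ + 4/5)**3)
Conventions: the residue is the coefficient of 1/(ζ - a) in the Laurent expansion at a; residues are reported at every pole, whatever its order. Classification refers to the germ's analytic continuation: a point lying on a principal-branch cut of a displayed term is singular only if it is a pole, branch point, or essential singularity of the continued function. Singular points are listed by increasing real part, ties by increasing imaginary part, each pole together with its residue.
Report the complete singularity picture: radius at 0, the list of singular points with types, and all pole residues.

Radius of convergence at 0: 4/5.
At -4/5: a pole of order 3; residue 0.

Denominator factor (ζ + 4/5)^3: pole of order 3 at -4/5, modulus 4/5.
The radius of convergence is the smallest modulus among the singular points: 4/5.
At the order-3 pole -4/5 set g(ζ) = (ζ - (-4/5))^3*f(ζ) = 2/7.
Order-3 pole: residue = g''(a)/2; g''(-4/5) = 0, so the residue is 0.


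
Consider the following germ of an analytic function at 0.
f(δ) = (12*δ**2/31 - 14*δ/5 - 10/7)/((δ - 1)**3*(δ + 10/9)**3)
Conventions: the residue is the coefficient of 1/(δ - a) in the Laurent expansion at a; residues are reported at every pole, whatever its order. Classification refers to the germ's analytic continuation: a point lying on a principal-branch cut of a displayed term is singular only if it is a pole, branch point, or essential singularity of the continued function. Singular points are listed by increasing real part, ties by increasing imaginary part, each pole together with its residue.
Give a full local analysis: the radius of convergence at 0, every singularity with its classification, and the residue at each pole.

Denominator factor (δ - 1)^3: pole of order 3 at 1, modulus 1.
Denominator factor (δ + 10/9)^3: pole of order 3 at -10/9, modulus 10/9.
The radius of convergence is the smallest modulus among the singular points: 1.
At the order-3 pole -10/9 set g(δ) = (δ - (-10/9))^3*f(δ) = (12*δ**2/31 - 14*δ/5 - 10/7)/(δ - 1)**3.
Order-3 pole: residue = g''(a)/2; g''(-10/9) = 1088329932/2686567415, so the residue is 544164966/2686567415.
At the order-3 pole 1 set g(δ) = (δ - (1))^3*f(δ) = (12*δ**2/31 - 14*δ/5 - 10/7)/(δ + 10/9)**3.
Order-3 pole: residue = g''(a)/2; g''(1) = -1088329932/2686567415, so the residue is -544164966/2686567415.
List the singular points by increasing real part (a conjugate pair: the negative imaginary part first).

Radius of convergence at 0: 1.
At -10/9: a pole of order 3; residue 544164966/2686567415.
At 1: a pole of order 3; residue -544164966/2686567415.


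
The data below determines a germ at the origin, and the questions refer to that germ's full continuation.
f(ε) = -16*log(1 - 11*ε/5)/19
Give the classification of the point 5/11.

The term (-16/19)*log(1 - ε/(5/11)) has argument 1 - 5/11/(5/11) = 0 at 5/11: a logarithmic (infinitely-sheeted) branch point; the remaining terms are analytic or single-valued there.

The point is a logarithmic branch point.


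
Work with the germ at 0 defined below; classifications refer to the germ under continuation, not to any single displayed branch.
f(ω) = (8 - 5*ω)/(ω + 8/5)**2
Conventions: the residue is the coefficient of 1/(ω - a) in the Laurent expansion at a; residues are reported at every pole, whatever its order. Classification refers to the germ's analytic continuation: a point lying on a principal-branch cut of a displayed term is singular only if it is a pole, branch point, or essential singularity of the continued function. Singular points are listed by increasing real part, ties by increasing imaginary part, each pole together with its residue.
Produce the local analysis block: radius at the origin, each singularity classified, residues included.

Denominator factor (ω + 8/5)^2: pole of order 2 at -8/5, modulus 8/5.
The radius of convergence is the smallest modulus among the singular points: 8/5.
At the order-2 pole -8/5 set g(ω) = (ω - (-8/5))^2*f(ω) = 8 - 5*ω.
Order-2 pole: residue = g'(a); g'(-8/5) = -5, so the residue is -5.

Radius of convergence at 0: 8/5.
At -8/5: a pole of order 2; residue -5.


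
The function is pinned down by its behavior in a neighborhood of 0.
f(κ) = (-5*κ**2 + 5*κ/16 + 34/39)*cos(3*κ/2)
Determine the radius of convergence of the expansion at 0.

The factor cos(3*κ/2) is entire and contributes no finite singular point.
The polynomial part has no poles.
No finite singular points: the Taylor series at 0 converges everywhere.

The radius of convergence is infinite.


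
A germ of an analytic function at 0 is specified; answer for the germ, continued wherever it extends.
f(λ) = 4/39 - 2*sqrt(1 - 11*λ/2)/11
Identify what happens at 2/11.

The term (-2/11)*sqrt(1 - λ/(2/11)) has argument 1 - 2/11/(2/11) = 0 at 2/11: a square-root (algebraic, two-sheeted) branch point; the remaining terms are analytic or single-valued there.

The point is an algebraic (square-root) branch point.


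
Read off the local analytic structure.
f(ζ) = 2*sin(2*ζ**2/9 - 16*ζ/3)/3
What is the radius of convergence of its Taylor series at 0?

The radius of convergence is infinite.

The factor -sin(2*ζ**2/9 - 16*ζ/3) is entire and contributes no finite singular point.
The polynomial part has no poles.
No finite singular points: the Taylor series at 0 converges everywhere.


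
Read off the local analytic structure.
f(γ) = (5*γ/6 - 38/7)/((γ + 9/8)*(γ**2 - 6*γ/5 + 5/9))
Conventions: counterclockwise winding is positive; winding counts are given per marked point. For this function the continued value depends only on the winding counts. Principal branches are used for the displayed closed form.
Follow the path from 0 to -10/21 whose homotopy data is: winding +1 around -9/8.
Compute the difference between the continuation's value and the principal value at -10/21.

The function is rational, hence single-valued: continuing it around any pole returns the same value, so the difference is 0.

Continued minus principal equals 0.


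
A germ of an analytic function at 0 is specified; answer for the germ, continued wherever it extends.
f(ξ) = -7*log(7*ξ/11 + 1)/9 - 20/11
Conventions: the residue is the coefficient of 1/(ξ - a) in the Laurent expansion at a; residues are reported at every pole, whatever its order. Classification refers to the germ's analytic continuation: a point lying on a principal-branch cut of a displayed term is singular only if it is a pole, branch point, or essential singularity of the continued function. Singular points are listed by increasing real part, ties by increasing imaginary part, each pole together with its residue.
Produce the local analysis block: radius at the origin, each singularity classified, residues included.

Branch term (-7/9)*log(1 - ξ/(-11/7)): its argument vanishes at ξ = -11/7, a logarithmic branch point, modulus 11/7.
The radius of convergence is the smallest modulus among the singular points: 11/7.

Radius of convergence at 0: 11/7.
At -11/7: a logarithmic branch point.


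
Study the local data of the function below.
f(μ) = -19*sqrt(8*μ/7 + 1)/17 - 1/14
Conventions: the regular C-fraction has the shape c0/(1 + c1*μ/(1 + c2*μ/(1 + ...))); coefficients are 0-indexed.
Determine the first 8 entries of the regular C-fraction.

Taylor coefficients (expand at 0): a_0 = -283/238, a_1 = -76/119, a_2 = 152/833, a_3 = -608/5831, a_4 = 3040/40817, a_5 = -2432/40817, a_6 = 14592/285719, a_7 = -642048/14000231.
c0 = a_0 = -283/238. Peel one level at a time: if S = 1 + c*μ/S' with S'(0) = 1, then c is the μ-coefficient of S and S' = c*μ/(S - 1).
S_1 = c0/f = 1 + (-152/283)*μ + (247760/560623)*μ^2 + ...; c1 = -152/283.
S_2 = c1*μ/(S_1 - 1) = 1 + (1630/1981)*μ + (-4/49)*μ^2 + ...; c2 = 1630/1981.
S_3 = c2*μ/(S_2 - 1) = 1 + (566/5705)*μ + (-1524804/32547025)*μ^2 + ...; c3 = 566/5705.
S_4 = c3*μ/(S_3 - 1) = 1 + (2694/5705)*μ + (-4/49)*μ^2 + ...; c4 = 2694/5705.
S_5 = c4*μ/(S_4 - 1) = 1 + (1630/9429)*μ + (-6125540/88906041)*μ^2 + ...; c5 = 1630/9429.
S_6 = c5*μ/(S_5 - 1) = 1 + (3758/9429)*μ + (-4/49)*μ^2 + ...; c6 = 3758/9429.
S_7 = c6*μ/(S_6 - 1) = 1 + (2694/13153)*μ + ...; c7 = 2694/13153.

The regular C-fraction coefficients are [-283/238, -152/283, 1630/1981, 566/5705, 2694/5705, 1630/9429, 3758/9429, 2694/13153].


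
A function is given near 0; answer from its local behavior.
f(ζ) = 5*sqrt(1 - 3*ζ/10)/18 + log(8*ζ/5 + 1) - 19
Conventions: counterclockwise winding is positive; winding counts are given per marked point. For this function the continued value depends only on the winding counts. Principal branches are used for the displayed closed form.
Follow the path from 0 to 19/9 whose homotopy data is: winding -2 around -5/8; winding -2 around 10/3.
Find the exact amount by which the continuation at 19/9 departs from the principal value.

Continued minus principal equals -(4)*pi*i.

The rational part is single-valued and drops out of the difference; each branch term changes only by its own monodromy.
(1)*log(1 - ζ/(-5/8)): each positive loop around -5/8 adds 2*pi*i to the log, so winding -2 contributes (1)*(-2)*2*pi*i = -(4)*pi*i.
(5/18)*sqrt(1 - ζ/(10/3)): winding -2 is even, the square root returns to the same sheet, contribution 0.
Summing the contributions at ζ = 19/9 gives -(4)*pi*i.


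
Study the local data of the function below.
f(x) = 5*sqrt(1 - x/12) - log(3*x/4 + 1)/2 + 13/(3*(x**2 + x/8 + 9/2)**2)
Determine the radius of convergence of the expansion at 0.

The radius of convergence is 4/3.

Denominator factor (x**2 + x/8 + 9/2)^2: discriminant -1151/64, complex-conjugate roots (-1/16) + ((1/16)*sqrt(1151))*i and (-1/16) - ((1/16)*sqrt(1151))*i; poles of order 2, moduli (3/2)*sqrt(2) and (3/2)*sqrt(2).
Branch term (5)*sqrt(1 - x/(12)): its argument vanishes at x = 12, a square-root branch point, modulus 12.
Branch term (-1/2)*log(1 - x/(-4/3)): its argument vanishes at x = -4/3, a logarithmic branch point, modulus 4/3.
The radius of convergence is the smallest modulus among the singular points: 4/3.


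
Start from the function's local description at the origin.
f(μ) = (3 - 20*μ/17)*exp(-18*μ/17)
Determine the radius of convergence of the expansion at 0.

The radius of convergence is infinite.

The factor exp(-18*μ/17) is entire and contributes no finite singular point.
The polynomial part has no poles.
No finite singular points: the Taylor series at 0 converges everywhere.


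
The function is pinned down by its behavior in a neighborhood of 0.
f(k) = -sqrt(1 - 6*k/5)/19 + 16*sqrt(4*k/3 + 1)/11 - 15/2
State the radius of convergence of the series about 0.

The radius of convergence is 3/4.

Branch term (-1/19)*sqrt(1 - k/(5/6)): its argument vanishes at k = 5/6, a square-root branch point, modulus 5/6.
Branch term (16/11)*sqrt(1 - k/(-3/4)): its argument vanishes at k = -3/4, a square-root branch point, modulus 3/4.
The radius of convergence is the smallest modulus among the singular points: 3/4.


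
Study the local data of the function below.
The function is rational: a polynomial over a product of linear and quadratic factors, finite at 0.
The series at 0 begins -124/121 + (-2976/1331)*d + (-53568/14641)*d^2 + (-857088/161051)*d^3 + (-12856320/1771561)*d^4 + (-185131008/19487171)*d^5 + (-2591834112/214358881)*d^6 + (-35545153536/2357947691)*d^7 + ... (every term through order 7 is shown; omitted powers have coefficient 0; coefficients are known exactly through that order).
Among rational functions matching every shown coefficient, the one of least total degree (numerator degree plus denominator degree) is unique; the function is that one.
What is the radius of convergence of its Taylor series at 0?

The radius of convergence is 11/12.

No rational of total degree below 2 reproduces all 8 coefficients; solving the [0/2] Pade equations on them gives f(d) = -31/(36*(d - 11/12)**2), whose expansion matches every shown term.
Denominator factor (d - 11/12)^2: pole of order 2 at 11/12, modulus 11/12.
The radius of convergence is the smallest modulus among the singular points: 11/12.


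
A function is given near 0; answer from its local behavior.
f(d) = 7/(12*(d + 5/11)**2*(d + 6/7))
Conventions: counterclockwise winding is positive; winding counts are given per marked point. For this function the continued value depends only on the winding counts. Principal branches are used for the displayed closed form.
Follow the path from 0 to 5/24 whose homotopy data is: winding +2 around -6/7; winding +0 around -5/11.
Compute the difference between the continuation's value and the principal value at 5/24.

The function is rational, hence single-valued: continuing it around any pole returns the same value, so the difference is 0.

Continued minus principal equals 0.


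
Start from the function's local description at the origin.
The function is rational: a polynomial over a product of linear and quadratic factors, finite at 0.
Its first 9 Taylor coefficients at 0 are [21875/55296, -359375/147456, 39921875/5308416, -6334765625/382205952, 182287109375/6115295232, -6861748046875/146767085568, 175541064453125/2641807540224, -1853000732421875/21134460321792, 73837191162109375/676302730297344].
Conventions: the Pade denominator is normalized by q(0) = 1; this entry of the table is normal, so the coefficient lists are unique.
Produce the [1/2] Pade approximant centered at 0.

The Pade approximant has numerator coefficients [21875/55296, -24589703125/28382773248]; denominator coefficients [1, 254765/64161, 3731275/684384].

Taylor coefficients needed (read off): a_0 = 21875/55296, a_1 = -359375/147456, a_2 = 39921875/5308416, a_3 = -6334765625/382205952.
Write the denominator as Q(k) = 1 + q1*k + q2*k^2. Requiring Q*f - P = O(k^4) with deg P <= 1 kills the coefficients of k^2..k^3 in Q*f:
  k^2: a_2 + q1*a_1 + q2*a_0 = 0, i.e. 39921875/5308416 + (-359375/147456)*q1 + (21875/55296)*q2 = 0.
  k^3: a_3 + q1*a_2 + q2*a_1 = 0, i.e. -6334765625/382205952 + (39921875/5308416)*q1 + (-359375/147456)*q2 = 0.
Solving this linear system: q1 = 254765/64161, q2 = 3731275/684384.
The numerator is Q*f truncated at degree 1: P0 = a_0 = 21875/55296; P1 = a_1 + q1*a_0 = -24589703125/28382773248.


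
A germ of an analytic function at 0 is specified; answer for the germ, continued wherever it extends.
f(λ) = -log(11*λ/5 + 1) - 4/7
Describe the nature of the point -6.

The point is a regular point.

There is no denominator, hence no pole anywhere.
Branch term log(1 - λ/(-5/11)): argument at -6 is -61/5, nonzero, so -6 is not its branch point (a point on a principal cut is still regular for the continued germ).
So the germ continues analytically to -6.


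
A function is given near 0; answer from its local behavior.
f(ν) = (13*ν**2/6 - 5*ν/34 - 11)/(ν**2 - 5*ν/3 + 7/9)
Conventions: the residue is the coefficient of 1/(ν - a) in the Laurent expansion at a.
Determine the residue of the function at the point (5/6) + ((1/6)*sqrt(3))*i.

The factor ν**2 - 5*ν/3 + 7/9 splits as (ν - a)(ν - a') with a = (5/6) + ((1/6)*sqrt(3))*i, a' = (5/6) - ((1/6)*sqrt(3))*i. At the order-1 pole a set g(ν) = (ν - a)*f(ν) = [13*ν**2/6 - 5*ν/34 - 11] / (ν - a').
Simple pole: residue = g(a) at a = (5/6) + ((1/6)*sqrt(3))*i, which is (265/153) + ((8995/918)*sqrt(3))*i.

The residue is (265/153) + ((8995/918)*sqrt(3))*i.


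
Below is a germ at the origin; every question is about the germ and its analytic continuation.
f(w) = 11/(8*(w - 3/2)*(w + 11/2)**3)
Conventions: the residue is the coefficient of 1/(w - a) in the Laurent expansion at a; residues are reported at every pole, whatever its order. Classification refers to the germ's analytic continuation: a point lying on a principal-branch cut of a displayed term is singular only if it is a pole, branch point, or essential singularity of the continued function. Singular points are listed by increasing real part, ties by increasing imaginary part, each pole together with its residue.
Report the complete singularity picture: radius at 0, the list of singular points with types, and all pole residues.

Denominator factor (w - 3/2): pole of order 1 at 3/2, modulus 3/2.
Denominator factor (w + 11/2)^3: pole of order 3 at -11/2, modulus 11/2.
The radius of convergence is the smallest modulus among the singular points: 3/2.
At the order-3 pole -11/2 set g(w) = (w - (-11/2))^3*f(w) = 11/(8*(w - 3/2)).
Order-3 pole: residue = g''(a)/2; g''(-11/2) = -11/1372, so the residue is -11/2744.
At the order-1 pole 3/2 set g(w) = (w - (3/2))*f(w) = 11/(8*(w + 11/2)**3).
Simple pole: residue = g(a) at a = 3/2, which is 11/2744.
List the singular points by increasing real part (a conjugate pair: the negative imaginary part first).

Radius of convergence at 0: 3/2.
At -11/2: a pole of order 3; residue -11/2744.
At 3/2: a pole of order 1; residue 11/2744.


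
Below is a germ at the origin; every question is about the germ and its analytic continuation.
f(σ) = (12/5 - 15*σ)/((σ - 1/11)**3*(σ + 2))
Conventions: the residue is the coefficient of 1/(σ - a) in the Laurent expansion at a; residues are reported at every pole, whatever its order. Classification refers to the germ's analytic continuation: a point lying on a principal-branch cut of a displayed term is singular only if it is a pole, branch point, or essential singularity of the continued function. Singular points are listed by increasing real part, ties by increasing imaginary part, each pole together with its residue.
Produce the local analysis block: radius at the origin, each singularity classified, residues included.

Radius of convergence at 0: 1/11.
At -2: a pole of order 1; residue -215622/60835.
At 1/11: a pole of order 3; residue 215622/60835.

Denominator factor (σ - 1/11)^3: pole of order 3 at 1/11, modulus 1/11.
Denominator factor (σ + 2): pole of order 1 at -2, modulus 2.
The radius of convergence is the smallest modulus among the singular points: 1/11.
At the order-1 pole -2 set g(σ) = (σ - (-2))*f(σ) = (12/5 - 15*σ)/(σ - 1/11)**3.
Simple pole: residue = g(a) at a = -2, which is -215622/60835.
At the order-3 pole 1/11 set g(σ) = (σ - (1/11))^3*f(σ) = (12/5 - 15*σ)/(σ + 2).
Order-3 pole: residue = g''(a)/2; g''(1/11) = 431244/60835, so the residue is 215622/60835.
List the singular points by increasing real part (a conjugate pair: the negative imaginary part first).


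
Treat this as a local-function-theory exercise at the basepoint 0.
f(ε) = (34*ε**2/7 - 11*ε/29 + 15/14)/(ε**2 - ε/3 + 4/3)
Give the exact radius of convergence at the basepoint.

Denominator factor (ε**2 - ε/3 + 4/3): discriminant -47/9, complex-conjugate roots (1/6) + ((1/6)*sqrt(47))*i and (1/6) - ((1/6)*sqrt(47))*i; poles of order 1, moduli (2/3)*sqrt(3) and (2/3)*sqrt(3).
The radius of convergence is the smallest modulus among the singular points: (2/3)*sqrt(3).

The radius of convergence is (2/3)*sqrt(3).


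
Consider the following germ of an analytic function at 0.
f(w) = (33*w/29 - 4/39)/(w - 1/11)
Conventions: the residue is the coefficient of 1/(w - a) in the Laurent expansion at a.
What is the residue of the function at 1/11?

At the order-1 pole 1/11 set g(w) = (w - (1/11))*f(w) = 33*w/29 - 4/39.
Simple pole: residue = g(a) at a = 1/11, which is 1/1131.

The residue is 1/1131.


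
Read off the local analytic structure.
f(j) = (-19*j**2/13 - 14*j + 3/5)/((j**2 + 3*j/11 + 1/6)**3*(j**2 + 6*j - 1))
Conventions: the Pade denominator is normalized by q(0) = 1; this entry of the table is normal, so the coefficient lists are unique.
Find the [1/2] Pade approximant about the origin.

The Pade approximant has numerator coefficients [-648/5, 606465467568/201278825]; denominator coefficients [1, -40517696/40255765, -623297274/5756574395].

Taylor coefficients needed (expand at 0): a_0 = -648/5, a_1 = 158544/55, a_2 = 22708944/7865, a_3 = 278426592/86515.
Write the denominator as Q(j) = 1 + q1*j + q2*j^2. Requiring Q*f - P = O(j^4) with deg P <= 1 kills the coefficients of j^2..j^3 in Q*f:
  j^2: a_2 + q1*a_1 + q2*a_0 = 0, i.e. 22708944/7865 + (158544/55)*q1 + (-648/5)*q2 = 0.
  j^3: a_3 + q1*a_2 + q2*a_1 = 0, i.e. 278426592/86515 + (22708944/7865)*q1 + (158544/55)*q2 = 0.
Solving this linear system: q1 = -40517696/40255765, q2 = -623297274/5756574395.
The numerator is Q*f truncated at degree 1: P0 = a_0 = -648/5; P1 = a_1 + q1*a_0 = 606465467568/201278825.
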